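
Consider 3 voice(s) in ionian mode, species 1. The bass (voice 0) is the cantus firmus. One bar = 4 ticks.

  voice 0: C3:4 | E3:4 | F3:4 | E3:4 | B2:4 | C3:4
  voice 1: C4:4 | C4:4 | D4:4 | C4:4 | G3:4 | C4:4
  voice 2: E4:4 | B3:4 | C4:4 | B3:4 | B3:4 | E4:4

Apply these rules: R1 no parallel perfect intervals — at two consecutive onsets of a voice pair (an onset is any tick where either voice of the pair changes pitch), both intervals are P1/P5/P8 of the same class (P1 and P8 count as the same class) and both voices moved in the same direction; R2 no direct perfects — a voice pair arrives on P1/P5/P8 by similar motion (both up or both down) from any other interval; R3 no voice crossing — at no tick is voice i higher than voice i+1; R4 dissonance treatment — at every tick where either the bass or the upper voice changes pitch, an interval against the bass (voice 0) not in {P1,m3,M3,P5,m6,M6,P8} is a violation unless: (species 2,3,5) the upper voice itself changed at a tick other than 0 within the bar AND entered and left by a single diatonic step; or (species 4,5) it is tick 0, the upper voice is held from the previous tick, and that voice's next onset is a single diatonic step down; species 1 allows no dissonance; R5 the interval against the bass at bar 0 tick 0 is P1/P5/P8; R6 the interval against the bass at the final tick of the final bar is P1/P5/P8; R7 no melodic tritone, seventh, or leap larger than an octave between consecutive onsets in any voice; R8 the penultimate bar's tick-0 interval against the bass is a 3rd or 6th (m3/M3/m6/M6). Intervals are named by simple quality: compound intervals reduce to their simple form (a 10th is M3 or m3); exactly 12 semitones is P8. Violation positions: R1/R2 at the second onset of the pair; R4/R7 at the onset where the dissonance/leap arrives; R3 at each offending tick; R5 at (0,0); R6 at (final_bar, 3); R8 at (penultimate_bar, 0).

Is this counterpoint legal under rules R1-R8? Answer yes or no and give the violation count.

No (18 violations)

bar 0: v0=C3 v1=C4 v2=E4 (M3)
bar 1: v0=E3 v1=C4 v2=B3 (P5)
bar 2: v0=F3 v1=D4 v2=C4 (P5)
bar 3: v0=E3 v1=C4 v2=B3 (P5)
bar 4: v0=B2 v1=G3 v2=B3 (P8)
bar 5: v0=C3 v1=C4 v2=E4 (M3)
  R5 @ bar0.0: opens on M3
  R3 @ bar1.0: C4 above B3
  R3 @ bar1.1: C4 above B3
  R3 @ bar1.2: C4 above B3
  R3 @ bar1.3: C4 above B3
  R1 @ bar2.0: E3/B3 P5 -> F3/C4 P5 similar
  R3 @ bar2.0: D4 above C4
  R3 @ bar2.1: D4 above C4
  R3 @ bar2.2: D4 above C4
  R3 @ bar2.3: D4 above C4
  R1 @ bar3.0: F3/C4 P5 -> E3/B3 P5 similar
  R3 @ bar3.0: C4 above B3
  R3 @ bar3.1: C4 above B3
  R3 @ bar3.2: C4 above B3
  R3 @ bar3.3: C4 above B3
  R8 @ bar4.0: penult P8 not 3rd/6th
  R2 @ bar5.0: B2/G3 m6 -> C3/C4 P8 similar
  R6 @ bar5.3: closes on M3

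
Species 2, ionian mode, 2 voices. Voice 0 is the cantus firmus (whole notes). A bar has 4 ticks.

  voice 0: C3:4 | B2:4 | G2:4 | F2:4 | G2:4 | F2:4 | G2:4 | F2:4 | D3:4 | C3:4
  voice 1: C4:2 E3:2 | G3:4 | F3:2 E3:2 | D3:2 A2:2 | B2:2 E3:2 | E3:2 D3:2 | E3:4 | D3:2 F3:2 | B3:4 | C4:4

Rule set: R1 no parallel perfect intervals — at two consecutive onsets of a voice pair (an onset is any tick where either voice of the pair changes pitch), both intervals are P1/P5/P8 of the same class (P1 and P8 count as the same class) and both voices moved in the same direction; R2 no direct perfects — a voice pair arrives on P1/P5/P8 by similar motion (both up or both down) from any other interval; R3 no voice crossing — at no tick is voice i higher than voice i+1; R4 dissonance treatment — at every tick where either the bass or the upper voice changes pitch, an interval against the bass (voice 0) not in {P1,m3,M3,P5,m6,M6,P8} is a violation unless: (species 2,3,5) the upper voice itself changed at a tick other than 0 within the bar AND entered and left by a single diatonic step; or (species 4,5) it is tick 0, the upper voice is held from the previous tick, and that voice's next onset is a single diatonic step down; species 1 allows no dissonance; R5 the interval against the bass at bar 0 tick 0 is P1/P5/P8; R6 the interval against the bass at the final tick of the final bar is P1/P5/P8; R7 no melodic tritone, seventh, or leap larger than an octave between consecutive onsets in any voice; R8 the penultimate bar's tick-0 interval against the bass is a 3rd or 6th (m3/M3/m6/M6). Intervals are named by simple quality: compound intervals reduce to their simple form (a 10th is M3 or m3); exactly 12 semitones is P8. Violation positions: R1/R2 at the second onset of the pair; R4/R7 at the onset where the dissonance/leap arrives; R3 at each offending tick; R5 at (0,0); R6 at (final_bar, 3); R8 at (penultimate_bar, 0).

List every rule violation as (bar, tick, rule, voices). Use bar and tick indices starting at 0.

bar 0: v0=C3 v1=C4 downbeat P8
bar 1: v0=B2 v1=G3 downbeat m6
bar 2: v0=G2 v1=F3 downbeat m7
bar 3: v0=F2 v1=D3 downbeat M6
bar 4: v0=G2 v1=B2 downbeat M3
bar 5: v0=F2 v1=E3 downbeat M7
bar 6: v0=G2 v1=E3 downbeat M6
bar 7: v0=F2 v1=D3 downbeat M6
bar 8: v0=D3 v1=B3 downbeat M6
bar 9: v0=C3 v1=C4 downbeat P8
  -> R4 @ bar 2 tick 0 v(0, 1): G2/F3 m7 untreated
  -> R4 @ bar 5 tick 0 v(0, 1): F2/E3 M7 untreated
  -> R7 @ bar 8 tick 0 v(1,): F3->B3 leap 6st

(2, 0, R4, (0, 1))
(5, 0, R4, (0, 1))
(8, 0, R7, (1,))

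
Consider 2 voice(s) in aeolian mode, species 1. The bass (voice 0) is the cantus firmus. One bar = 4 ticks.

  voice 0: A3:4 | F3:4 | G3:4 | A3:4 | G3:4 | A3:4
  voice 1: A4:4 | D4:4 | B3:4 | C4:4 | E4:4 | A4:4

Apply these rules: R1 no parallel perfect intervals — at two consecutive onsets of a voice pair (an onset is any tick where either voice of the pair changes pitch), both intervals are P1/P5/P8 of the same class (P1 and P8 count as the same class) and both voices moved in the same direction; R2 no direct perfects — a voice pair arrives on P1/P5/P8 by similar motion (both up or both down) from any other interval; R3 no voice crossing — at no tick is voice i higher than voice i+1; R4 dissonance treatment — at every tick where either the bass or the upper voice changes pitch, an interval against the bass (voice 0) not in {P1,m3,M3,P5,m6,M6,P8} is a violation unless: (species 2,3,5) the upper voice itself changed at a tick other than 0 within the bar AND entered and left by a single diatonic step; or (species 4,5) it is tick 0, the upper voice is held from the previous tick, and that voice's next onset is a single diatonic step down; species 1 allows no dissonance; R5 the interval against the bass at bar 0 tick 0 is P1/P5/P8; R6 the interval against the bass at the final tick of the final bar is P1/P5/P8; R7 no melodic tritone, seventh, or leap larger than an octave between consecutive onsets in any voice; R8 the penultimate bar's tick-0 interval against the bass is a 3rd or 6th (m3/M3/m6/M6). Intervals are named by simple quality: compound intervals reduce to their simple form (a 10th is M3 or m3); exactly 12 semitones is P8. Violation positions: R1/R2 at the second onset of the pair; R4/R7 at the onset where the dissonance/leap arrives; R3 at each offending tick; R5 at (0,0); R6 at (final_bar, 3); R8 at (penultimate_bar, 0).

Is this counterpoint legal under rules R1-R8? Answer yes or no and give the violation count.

bar 0: v0=A3 v1=A4 (P8)
bar 1: v0=F3 v1=D4 (M6)
bar 2: v0=G3 v1=B3 (M3)
bar 3: v0=A3 v1=C4 (m3)
bar 4: v0=G3 v1=E4 (M6)
bar 5: v0=A3 v1=A4 (P8)
  R2 @ bar5.0: G3/E4 M6 -> A3/A4 P8 similar

No (1 violations)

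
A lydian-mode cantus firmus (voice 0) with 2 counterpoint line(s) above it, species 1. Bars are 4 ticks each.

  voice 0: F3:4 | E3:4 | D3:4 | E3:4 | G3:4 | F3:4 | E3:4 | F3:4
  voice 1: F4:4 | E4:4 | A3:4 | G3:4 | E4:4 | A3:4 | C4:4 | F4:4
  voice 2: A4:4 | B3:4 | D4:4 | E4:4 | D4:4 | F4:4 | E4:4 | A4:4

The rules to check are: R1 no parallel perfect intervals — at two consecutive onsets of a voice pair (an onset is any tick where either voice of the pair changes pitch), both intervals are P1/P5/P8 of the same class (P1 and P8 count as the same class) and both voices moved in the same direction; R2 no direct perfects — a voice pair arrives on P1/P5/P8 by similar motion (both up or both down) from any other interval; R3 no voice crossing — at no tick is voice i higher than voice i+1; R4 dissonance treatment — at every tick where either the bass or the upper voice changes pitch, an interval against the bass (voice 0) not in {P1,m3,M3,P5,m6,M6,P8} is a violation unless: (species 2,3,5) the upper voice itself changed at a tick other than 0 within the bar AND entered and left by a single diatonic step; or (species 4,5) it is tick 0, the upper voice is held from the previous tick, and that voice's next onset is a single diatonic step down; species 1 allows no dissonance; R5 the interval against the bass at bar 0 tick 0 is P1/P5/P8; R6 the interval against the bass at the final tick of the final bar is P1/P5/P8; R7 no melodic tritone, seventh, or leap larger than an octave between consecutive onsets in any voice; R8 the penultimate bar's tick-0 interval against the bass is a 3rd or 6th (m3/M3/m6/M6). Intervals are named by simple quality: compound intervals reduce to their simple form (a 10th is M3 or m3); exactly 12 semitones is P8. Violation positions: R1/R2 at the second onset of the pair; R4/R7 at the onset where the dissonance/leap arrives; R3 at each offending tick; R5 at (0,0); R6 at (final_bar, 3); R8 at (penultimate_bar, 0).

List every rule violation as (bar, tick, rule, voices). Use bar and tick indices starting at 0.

bar 0: v0=F3 v1=F4 v2=A4 downbeat M3
bar 1: v0=E3 v1=E4 v2=B3 downbeat P5
bar 2: v0=D3 v1=A3 v2=D4 downbeat P8
bar 3: v0=E3 v1=G3 v2=E4 downbeat P8
bar 4: v0=G3 v1=E4 v2=D4 downbeat P5
bar 5: v0=F3 v1=A3 v2=F4 downbeat P8
bar 6: v0=E3 v1=C4 v2=E4 downbeat P8
bar 7: v0=F3 v1=F4 v2=A4 downbeat M3
  -> R5 @ bar 0 tick 0 v(0, 2): opens on M3
  -> R1 @ bar 1 tick 0 v(0, 1): F3/F4 P8 -> E3/E4 P8 similar
  -> R2 @ bar 1 tick 0 v(0, 2): F3/A4 M3 -> E3/B3 P5 similar
  -> R3 @ bar 1 tick 0 v(1, 2): E4 above B3
  -> R7 @ bar 1 tick 0 v(2,): A4->B3 leap 10st
  -> R3 @ bar 1 tick 1 v(1, 2): E4 above B3
  -> R3 @ bar 1 tick 2 v(1, 2): E4 above B3
  -> R3 @ bar 1 tick 3 v(1, 2): E4 above B3
  -> R2 @ bar 2 tick 0 v(0, 1): E3/E4 P8 -> D3/A3 P5 similar
  -> R1 @ bar 3 tick 0 v(0, 2): D3/D4 P8 -> E3/E4 P8 similar
  -> R3 @ bar 4 tick 0 v(1, 2): E4 above D4
  -> R3 @ bar 4 tick 1 v(1, 2): E4 above D4
  -> R3 @ bar 4 tick 2 v(1, 2): E4 above D4
  -> R3 @ bar 4 tick 3 v(1, 2): E4 above D4
  -> R1 @ bar 6 tick 0 v(0, 2): F3/F4 P8 -> E3/E4 P8 similar
  -> R8 @ bar 6 tick 0 v(0, 2): penult P8 not 3rd/6th
  -> R2 @ bar 7 tick 0 v(0, 1): E3/C4 m6 -> F3/F4 P8 similar
  -> R6 @ bar 7 tick 3 v(0, 2): closes on M3

(0, 0, R5, (0, 2))
(1, 0, R1, (0, 1))
(1, 0, R2, (0, 2))
(1, 0, R3, (1, 2))
(1, 0, R7, (2,))
(1, 1, R3, (1, 2))
(1, 2, R3, (1, 2))
(1, 3, R3, (1, 2))
(2, 0, R2, (0, 1))
(3, 0, R1, (0, 2))
(4, 0, R3, (1, 2))
(4, 1, R3, (1, 2))
(4, 2, R3, (1, 2))
(4, 3, R3, (1, 2))
(6, 0, R1, (0, 2))
(6, 0, R8, (0, 2))
(7, 0, R2, (0, 1))
(7, 3, R6, (0, 2))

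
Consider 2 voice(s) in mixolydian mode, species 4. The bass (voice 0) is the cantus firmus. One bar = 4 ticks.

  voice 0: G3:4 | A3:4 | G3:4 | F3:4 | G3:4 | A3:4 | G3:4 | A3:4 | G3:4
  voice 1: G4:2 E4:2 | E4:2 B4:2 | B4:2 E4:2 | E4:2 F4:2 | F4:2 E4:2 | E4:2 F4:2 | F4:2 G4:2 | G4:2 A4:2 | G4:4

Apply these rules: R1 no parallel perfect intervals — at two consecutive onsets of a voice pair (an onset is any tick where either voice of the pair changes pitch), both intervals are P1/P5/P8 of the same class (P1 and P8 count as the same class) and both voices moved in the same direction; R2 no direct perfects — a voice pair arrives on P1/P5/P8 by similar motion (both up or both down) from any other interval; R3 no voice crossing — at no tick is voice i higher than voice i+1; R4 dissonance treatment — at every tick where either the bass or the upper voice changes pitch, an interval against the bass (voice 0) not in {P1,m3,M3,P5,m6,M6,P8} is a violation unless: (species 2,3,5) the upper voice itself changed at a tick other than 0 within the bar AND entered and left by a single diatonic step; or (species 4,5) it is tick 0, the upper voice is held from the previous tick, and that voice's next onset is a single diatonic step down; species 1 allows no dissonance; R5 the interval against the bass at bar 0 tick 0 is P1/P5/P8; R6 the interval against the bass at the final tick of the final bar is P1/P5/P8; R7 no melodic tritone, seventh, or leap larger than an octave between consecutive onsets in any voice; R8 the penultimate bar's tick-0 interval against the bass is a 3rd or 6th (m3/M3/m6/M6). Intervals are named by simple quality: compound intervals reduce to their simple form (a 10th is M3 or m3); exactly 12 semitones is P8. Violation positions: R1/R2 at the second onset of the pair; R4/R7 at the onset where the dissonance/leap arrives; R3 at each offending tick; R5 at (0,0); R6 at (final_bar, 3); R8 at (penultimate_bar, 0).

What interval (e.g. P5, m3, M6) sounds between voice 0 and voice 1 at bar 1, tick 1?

P5

voice 0=A3 voice 1=E4 -> P5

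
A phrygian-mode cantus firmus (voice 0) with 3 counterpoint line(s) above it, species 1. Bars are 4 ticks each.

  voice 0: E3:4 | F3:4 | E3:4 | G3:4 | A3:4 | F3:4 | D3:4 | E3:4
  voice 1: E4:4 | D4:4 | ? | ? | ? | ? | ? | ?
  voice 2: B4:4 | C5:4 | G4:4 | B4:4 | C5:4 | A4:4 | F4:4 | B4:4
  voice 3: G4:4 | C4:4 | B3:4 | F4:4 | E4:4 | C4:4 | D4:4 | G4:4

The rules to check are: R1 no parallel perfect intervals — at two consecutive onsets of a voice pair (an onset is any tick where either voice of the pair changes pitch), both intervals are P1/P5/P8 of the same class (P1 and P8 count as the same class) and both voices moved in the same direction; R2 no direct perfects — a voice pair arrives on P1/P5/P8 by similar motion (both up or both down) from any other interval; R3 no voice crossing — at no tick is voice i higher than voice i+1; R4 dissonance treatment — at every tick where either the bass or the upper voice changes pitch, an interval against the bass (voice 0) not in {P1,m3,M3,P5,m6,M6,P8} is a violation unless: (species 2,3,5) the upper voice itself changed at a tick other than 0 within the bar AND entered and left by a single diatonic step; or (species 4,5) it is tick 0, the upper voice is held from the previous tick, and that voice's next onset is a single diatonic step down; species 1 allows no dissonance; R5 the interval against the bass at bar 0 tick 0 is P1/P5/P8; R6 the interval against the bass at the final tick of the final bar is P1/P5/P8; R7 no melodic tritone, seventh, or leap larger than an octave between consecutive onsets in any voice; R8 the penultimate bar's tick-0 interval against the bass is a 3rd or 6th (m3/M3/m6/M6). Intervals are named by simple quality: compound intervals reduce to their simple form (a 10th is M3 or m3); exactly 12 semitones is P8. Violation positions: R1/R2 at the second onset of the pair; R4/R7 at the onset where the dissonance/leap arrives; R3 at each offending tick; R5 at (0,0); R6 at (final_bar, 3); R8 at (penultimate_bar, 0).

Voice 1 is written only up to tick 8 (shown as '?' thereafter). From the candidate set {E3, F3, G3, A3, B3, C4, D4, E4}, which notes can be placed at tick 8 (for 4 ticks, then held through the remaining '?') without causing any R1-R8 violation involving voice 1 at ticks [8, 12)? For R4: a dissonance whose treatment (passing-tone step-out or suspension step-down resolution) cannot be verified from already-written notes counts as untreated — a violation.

E3: violates R2,R7
F3: violates R4
G3: violates R2
A3: violates R4
B3: violates R2
C4: violates R2
D4: violates R4
E4: legal

{E4}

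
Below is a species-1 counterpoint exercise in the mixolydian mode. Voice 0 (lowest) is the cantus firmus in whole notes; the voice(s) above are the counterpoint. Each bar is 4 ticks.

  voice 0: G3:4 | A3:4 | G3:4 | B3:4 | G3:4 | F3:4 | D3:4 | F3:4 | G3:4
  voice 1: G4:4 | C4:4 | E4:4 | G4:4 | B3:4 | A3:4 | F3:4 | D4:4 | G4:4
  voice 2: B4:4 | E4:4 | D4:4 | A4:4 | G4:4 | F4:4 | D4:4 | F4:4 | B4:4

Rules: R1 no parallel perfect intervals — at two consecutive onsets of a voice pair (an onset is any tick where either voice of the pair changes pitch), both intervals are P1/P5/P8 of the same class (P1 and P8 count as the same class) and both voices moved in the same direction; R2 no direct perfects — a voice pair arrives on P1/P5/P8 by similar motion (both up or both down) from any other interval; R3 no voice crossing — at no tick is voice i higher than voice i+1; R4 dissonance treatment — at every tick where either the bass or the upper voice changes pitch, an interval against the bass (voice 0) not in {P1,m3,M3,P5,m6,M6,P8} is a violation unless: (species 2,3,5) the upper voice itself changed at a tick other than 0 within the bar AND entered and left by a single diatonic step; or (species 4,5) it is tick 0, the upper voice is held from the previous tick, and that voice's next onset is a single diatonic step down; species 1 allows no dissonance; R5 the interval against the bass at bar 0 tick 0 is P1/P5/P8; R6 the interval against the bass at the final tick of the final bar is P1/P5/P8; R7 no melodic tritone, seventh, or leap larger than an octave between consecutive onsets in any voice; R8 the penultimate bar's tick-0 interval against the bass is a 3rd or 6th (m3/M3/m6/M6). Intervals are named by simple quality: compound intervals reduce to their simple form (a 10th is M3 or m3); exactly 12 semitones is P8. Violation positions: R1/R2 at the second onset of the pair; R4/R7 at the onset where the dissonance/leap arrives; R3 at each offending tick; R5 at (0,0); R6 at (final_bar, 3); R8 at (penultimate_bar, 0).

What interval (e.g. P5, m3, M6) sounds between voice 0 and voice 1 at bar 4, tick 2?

M3

voice 0=G3 voice 1=B3 -> M3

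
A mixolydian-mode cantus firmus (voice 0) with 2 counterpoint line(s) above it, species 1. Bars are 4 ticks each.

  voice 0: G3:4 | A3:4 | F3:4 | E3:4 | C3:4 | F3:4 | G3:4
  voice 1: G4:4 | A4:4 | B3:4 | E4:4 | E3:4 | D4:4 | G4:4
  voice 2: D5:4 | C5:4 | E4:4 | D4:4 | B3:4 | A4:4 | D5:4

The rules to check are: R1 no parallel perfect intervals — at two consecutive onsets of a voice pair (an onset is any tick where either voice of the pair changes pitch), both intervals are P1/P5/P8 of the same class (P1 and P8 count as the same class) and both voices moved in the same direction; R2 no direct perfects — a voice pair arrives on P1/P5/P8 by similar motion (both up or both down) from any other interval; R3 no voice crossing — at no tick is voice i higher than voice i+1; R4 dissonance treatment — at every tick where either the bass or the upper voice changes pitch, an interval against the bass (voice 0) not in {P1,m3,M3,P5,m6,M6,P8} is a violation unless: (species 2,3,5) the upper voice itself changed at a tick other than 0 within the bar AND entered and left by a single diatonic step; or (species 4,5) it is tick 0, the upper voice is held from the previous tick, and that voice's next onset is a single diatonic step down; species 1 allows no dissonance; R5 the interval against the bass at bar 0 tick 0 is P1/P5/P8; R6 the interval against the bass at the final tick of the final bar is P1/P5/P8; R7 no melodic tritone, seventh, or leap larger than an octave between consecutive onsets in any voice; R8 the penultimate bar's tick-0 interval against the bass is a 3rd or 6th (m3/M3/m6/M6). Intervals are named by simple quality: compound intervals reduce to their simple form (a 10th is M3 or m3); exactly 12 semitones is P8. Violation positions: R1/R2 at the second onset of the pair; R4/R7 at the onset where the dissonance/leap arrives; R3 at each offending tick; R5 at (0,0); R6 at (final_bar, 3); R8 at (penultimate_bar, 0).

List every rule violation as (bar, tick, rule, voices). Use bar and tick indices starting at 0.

(1, 0, R1, (0, 1))
(2, 0, R4, (0, 1))
(2, 0, R4, (0, 2))
(2, 0, R7, (1,))
(3, 0, R3, (1, 2))
(3, 0, R4, (0, 2))
(3, 1, R3, (1, 2))
(3, 2, R3, (1, 2))
(3, 3, R3, (1, 2))
(4, 0, R2, (1, 2))
(4, 0, R4, (0, 2))
(5, 0, R1, (1, 2))
(5, 0, R7, (1,))
(5, 0, R7, (2,))
(6, 0, R1, (1, 2))
(6, 0, R2, (0, 1))
(6, 0, R2, (0, 2))

bar 0: v0=G3 v1=G4 v2=D5 downbeat P5
bar 1: v0=A3 v1=A4 v2=C5 downbeat m3
bar 2: v0=F3 v1=B3 v2=E4 downbeat M7
bar 3: v0=E3 v1=E4 v2=D4 downbeat m7
bar 4: v0=C3 v1=E3 v2=B3 downbeat M7
bar 5: v0=F3 v1=D4 v2=A4 downbeat M3
bar 6: v0=G3 v1=G4 v2=D5 downbeat P5
  -> R1 @ bar 1 tick 0 v(0, 1): G3/G4 P8 -> A3/A4 P8 similar
  -> R4 @ bar 2 tick 0 v(0, 1): F3/B3 TT untreated
  -> R4 @ bar 2 tick 0 v(0, 2): F3/E4 M7 untreated
  -> R7 @ bar 2 tick 0 v(1,): A4->B3 leap 10st
  -> R3 @ bar 3 tick 0 v(1, 2): E4 above D4
  -> R4 @ bar 3 tick 0 v(0, 2): E3/D4 m7 untreated
  -> R3 @ bar 3 tick 1 v(1, 2): E4 above D4
  -> R3 @ bar 3 tick 2 v(1, 2): E4 above D4
  -> R3 @ bar 3 tick 3 v(1, 2): E4 above D4
  -> R2 @ bar 4 tick 0 v(1, 2): E4/D4 M2 -> E3/B3 P5 similar
  -> R4 @ bar 4 tick 0 v(0, 2): C3/B3 M7 untreated
  -> R1 @ bar 5 tick 0 v(1, 2): E3/B3 P5 -> D4/A4 P5 similar
  -> R7 @ bar 5 tick 0 v(1,): E3->D4 leap 10st
  -> R7 @ bar 5 tick 0 v(2,): B3->A4 leap 10st
  -> R1 @ bar 6 tick 0 v(1, 2): D4/A4 P5 -> G4/D5 P5 similar
  -> R2 @ bar 6 tick 0 v(0, 1): F3/D4 M6 -> G3/G4 P8 similar
  -> R2 @ bar 6 tick 0 v(0, 2): F3/A4 M3 -> G3/D5 P5 similar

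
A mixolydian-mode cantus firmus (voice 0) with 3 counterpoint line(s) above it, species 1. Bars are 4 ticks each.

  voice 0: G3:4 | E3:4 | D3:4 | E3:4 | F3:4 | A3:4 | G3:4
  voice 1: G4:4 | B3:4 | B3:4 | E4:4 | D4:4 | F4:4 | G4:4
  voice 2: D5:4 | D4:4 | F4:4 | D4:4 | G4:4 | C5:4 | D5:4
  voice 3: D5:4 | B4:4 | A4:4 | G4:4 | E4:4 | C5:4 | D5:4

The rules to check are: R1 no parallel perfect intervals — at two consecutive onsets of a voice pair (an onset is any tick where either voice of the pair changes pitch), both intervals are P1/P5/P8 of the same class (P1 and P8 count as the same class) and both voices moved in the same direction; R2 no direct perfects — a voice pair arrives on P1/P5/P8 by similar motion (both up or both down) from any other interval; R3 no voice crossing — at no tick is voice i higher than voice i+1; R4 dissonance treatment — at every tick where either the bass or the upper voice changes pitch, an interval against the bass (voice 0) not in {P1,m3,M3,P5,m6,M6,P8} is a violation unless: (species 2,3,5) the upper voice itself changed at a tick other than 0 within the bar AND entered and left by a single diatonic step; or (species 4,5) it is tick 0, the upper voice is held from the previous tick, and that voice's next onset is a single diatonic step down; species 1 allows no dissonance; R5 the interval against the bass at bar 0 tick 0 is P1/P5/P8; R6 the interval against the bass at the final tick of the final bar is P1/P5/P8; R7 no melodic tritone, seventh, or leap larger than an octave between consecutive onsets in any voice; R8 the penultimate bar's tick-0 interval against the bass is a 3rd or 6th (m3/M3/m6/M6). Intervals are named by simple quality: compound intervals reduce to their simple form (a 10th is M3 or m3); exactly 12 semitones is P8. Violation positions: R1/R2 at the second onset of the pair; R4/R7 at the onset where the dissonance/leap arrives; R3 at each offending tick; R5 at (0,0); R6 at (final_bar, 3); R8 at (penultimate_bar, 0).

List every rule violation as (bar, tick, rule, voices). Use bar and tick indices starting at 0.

bar 0: v0=G3 v1=G4 v2=D5 v3=D5 downbeat P5
bar 1: v0=E3 v1=B3 v2=D4 v3=B4 downbeat P5
bar 2: v0=D3 v1=B3 v2=F4 v3=A4 downbeat P5
bar 3: v0=E3 v1=E4 v2=D4 v3=G4 downbeat m3
bar 4: v0=F3 v1=D4 v2=G4 v3=E4 downbeat M7
bar 5: v0=A3 v1=F4 v2=C5 v3=C5 downbeat m3
bar 6: v0=G3 v1=G4 v2=D5 v3=D5 downbeat P5
  -> R1 @ bar 1 tick 0 v(0, 3): G3/D5 P5 -> E3/B4 P5 similar
  -> R2 @ bar 1 tick 0 v(0, 1): G3/G4 P8 -> E3/B3 P5 similar
  -> R2 @ bar 1 tick 0 v(1, 3): G4/D5 P5 -> B3/B4 P8 similar
  -> R4 @ bar 1 tick 0 v(0, 2): E3/D4 m7 untreated
  -> R1 @ bar 2 tick 0 v(0, 3): E3/B4 P5 -> D3/A4 P5 similar
  -> R2 @ bar 3 tick 0 v(0, 1): D3/B3 M6 -> E3/E4 P8 similar
  -> R3 @ bar 3 tick 0 v(1, 2): E4 above D4
  -> R4 @ bar 3 tick 0 v(0, 2): E3/D4 m7 untreated
  -> R3 @ bar 3 tick 1 v(1, 2): E4 above D4
  -> R3 @ bar 3 tick 2 v(1, 2): E4 above D4
  -> R3 @ bar 3 tick 3 v(1, 2): E4 above D4
  -> R3 @ bar 4 tick 0 v(2, 3): G4 above E4
  -> R4 @ bar 4 tick 0 v(0, 2): F3/G4 M2 untreated
  -> R4 @ bar 4 tick 0 v(0, 3): F3/E4 M7 untreated
  -> R3 @ bar 4 tick 1 v(2, 3): G4 above E4
  -> R3 @ bar 4 tick 2 v(2, 3): G4 above E4
  -> R3 @ bar 4 tick 3 v(2, 3): G4 above E4
  -> R2 @ bar 5 tick 0 v(1, 2): D4/G4 P4 -> F4/C5 P5 similar
  -> R2 @ bar 5 tick 0 v(1, 3): D4/E4 M2 -> F4/C5 P5 similar
  -> R2 @ bar 5 tick 0 v(2, 3): G4/E4 m3 -> C5/C5 P1 similar
  -> R1 @ bar 6 tick 0 v(1, 2): F4/C5 P5 -> G4/D5 P5 similar
  -> R1 @ bar 6 tick 0 v(1, 3): F4/C5 P5 -> G4/D5 P5 similar
  -> R1 @ bar 6 tick 0 v(2, 3): C5/C5 P1 -> D5/D5 P1 similar

(1, 0, R1, (0, 3))
(1, 0, R2, (0, 1))
(1, 0, R2, (1, 3))
(1, 0, R4, (0, 2))
(2, 0, R1, (0, 3))
(3, 0, R2, (0, 1))
(3, 0, R3, (1, 2))
(3, 0, R4, (0, 2))
(3, 1, R3, (1, 2))
(3, 2, R3, (1, 2))
(3, 3, R3, (1, 2))
(4, 0, R3, (2, 3))
(4, 0, R4, (0, 2))
(4, 0, R4, (0, 3))
(4, 1, R3, (2, 3))
(4, 2, R3, (2, 3))
(4, 3, R3, (2, 3))
(5, 0, R2, (1, 2))
(5, 0, R2, (1, 3))
(5, 0, R2, (2, 3))
(6, 0, R1, (1, 2))
(6, 0, R1, (1, 3))
(6, 0, R1, (2, 3))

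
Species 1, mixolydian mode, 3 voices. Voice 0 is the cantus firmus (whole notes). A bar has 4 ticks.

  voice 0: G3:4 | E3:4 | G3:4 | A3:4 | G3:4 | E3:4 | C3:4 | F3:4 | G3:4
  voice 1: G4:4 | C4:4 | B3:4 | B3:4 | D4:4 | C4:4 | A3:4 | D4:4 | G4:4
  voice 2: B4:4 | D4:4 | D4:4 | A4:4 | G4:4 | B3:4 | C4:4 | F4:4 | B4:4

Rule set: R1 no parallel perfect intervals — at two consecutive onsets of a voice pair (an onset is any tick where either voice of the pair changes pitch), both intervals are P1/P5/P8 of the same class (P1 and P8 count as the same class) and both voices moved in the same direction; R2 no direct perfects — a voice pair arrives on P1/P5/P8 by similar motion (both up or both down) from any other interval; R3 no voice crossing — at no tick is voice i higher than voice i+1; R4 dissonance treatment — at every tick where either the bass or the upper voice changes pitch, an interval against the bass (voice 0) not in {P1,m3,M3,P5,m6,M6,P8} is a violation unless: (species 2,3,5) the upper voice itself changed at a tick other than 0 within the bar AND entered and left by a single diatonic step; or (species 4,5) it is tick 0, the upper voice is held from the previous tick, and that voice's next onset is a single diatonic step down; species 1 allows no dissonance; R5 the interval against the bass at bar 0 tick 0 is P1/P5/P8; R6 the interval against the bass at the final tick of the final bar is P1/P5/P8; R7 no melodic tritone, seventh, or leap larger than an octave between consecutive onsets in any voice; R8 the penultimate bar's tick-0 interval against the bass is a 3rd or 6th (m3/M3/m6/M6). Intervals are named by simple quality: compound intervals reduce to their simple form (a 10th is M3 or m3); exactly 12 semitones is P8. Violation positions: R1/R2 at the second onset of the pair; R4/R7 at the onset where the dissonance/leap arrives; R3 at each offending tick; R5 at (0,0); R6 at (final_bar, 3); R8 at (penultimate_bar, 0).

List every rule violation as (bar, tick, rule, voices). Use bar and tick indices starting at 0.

(0, 0, R5, (0, 2))
(1, 0, R4, (0, 2))
(3, 0, R2, (0, 2))
(3, 0, R4, (0, 1))
(4, 0, R1, (0, 2))
(5, 0, R2, (0, 2))
(5, 0, R3, (1, 2))
(5, 1, R3, (1, 2))
(5, 2, R3, (1, 2))
(5, 3, R3, (1, 2))
(7, 0, R1, (0, 2))
(7, 0, R8, (0, 2))
(8, 0, R2, (0, 1))
(8, 0, R7, (2,))
(8, 3, R6, (0, 2))

bar 0: v0=G3 v1=G4 v2=B4 downbeat M3
bar 1: v0=E3 v1=C4 v2=D4 downbeat m7
bar 2: v0=G3 v1=B3 v2=D4 downbeat P5
bar 3: v0=A3 v1=B3 v2=A4 downbeat P8
bar 4: v0=G3 v1=D4 v2=G4 downbeat P8
bar 5: v0=E3 v1=C4 v2=B3 downbeat P5
bar 6: v0=C3 v1=A3 v2=C4 downbeat P8
bar 7: v0=F3 v1=D4 v2=F4 downbeat P8
bar 8: v0=G3 v1=G4 v2=B4 downbeat M3
  -> R5 @ bar 0 tick 0 v(0, 2): opens on M3
  -> R4 @ bar 1 tick 0 v(0, 2): E3/D4 m7 untreated
  -> R2 @ bar 3 tick 0 v(0, 2): G3/D4 P5 -> A3/A4 P8 similar
  -> R4 @ bar 3 tick 0 v(0, 1): A3/B3 M2 untreated
  -> R1 @ bar 4 tick 0 v(0, 2): A3/A4 P8 -> G3/G4 P8 similar
  -> R2 @ bar 5 tick 0 v(0, 2): G3/G4 P8 -> E3/B3 P5 similar
  -> R3 @ bar 5 tick 0 v(1, 2): C4 above B3
  -> R3 @ bar 5 tick 1 v(1, 2): C4 above B3
  -> R3 @ bar 5 tick 2 v(1, 2): C4 above B3
  -> R3 @ bar 5 tick 3 v(1, 2): C4 above B3
  -> R1 @ bar 7 tick 0 v(0, 2): C3/C4 P8 -> F3/F4 P8 similar
  -> R8 @ bar 7 tick 0 v(0, 2): penult P8 not 3rd/6th
  -> R2 @ bar 8 tick 0 v(0, 1): F3/D4 M6 -> G3/G4 P8 similar
  -> R7 @ bar 8 tick 0 v(2,): F4->B4 leap 6st
  -> R6 @ bar 8 tick 3 v(0, 2): closes on M3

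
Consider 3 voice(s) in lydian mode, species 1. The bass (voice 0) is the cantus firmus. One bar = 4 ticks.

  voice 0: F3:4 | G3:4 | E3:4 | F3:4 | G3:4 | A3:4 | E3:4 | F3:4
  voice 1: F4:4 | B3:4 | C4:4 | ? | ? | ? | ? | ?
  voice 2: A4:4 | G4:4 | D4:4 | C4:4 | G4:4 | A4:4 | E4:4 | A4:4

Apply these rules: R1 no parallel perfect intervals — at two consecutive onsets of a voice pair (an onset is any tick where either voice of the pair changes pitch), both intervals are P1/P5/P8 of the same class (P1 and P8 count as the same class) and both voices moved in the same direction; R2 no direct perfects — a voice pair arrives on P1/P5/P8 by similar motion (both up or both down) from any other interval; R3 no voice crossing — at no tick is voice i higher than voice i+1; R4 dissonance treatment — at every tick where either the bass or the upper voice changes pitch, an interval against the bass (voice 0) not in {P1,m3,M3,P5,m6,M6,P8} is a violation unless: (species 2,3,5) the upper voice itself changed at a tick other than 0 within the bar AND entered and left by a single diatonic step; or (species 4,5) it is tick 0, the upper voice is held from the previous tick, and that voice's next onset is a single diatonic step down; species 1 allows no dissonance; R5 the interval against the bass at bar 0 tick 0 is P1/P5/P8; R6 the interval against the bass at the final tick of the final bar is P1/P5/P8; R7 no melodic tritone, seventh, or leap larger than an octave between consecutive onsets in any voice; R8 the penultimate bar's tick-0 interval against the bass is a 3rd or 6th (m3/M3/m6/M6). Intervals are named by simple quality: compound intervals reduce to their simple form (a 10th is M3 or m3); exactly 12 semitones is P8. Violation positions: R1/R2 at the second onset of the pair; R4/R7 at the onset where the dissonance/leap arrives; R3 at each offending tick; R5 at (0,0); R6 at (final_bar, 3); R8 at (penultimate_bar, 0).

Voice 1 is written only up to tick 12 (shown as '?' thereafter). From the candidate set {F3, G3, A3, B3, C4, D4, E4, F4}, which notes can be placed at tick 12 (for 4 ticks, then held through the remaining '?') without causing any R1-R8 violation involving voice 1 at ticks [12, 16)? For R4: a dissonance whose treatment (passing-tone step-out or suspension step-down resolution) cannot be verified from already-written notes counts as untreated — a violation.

F3: violates R2
G3: violates R4
A3: legal
B3: violates R4
C4: legal
D4: violates R3
E4: violates R3,R4
F4: violates R2,R3

{A3, C4}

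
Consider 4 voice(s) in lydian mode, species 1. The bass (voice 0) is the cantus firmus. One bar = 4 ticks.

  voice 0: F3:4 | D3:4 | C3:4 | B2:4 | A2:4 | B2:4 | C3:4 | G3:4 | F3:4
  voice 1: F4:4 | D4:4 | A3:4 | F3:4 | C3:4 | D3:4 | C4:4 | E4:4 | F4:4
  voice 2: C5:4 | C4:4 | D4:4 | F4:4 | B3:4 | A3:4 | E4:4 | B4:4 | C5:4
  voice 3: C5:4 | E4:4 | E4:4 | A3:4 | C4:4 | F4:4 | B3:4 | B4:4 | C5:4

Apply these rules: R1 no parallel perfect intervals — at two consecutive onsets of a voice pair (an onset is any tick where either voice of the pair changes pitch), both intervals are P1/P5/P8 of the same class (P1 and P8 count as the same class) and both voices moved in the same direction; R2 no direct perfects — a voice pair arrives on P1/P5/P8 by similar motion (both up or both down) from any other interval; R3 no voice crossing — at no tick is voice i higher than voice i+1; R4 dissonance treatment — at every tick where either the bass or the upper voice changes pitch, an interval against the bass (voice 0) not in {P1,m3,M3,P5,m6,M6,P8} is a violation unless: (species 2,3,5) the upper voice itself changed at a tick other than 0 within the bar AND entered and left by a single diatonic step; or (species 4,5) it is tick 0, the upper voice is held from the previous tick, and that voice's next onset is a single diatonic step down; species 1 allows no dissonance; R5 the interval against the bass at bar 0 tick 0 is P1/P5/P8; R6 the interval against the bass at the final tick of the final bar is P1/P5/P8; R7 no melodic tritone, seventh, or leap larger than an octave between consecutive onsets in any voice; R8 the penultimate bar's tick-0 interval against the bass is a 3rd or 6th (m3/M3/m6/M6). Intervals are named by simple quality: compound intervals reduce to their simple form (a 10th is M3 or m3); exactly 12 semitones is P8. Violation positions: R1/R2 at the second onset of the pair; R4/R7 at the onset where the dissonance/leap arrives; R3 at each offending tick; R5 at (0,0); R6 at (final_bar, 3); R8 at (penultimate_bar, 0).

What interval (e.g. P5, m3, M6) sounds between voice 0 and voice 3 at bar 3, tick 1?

voice 0=B2 voice 3=A3 -> m7

m7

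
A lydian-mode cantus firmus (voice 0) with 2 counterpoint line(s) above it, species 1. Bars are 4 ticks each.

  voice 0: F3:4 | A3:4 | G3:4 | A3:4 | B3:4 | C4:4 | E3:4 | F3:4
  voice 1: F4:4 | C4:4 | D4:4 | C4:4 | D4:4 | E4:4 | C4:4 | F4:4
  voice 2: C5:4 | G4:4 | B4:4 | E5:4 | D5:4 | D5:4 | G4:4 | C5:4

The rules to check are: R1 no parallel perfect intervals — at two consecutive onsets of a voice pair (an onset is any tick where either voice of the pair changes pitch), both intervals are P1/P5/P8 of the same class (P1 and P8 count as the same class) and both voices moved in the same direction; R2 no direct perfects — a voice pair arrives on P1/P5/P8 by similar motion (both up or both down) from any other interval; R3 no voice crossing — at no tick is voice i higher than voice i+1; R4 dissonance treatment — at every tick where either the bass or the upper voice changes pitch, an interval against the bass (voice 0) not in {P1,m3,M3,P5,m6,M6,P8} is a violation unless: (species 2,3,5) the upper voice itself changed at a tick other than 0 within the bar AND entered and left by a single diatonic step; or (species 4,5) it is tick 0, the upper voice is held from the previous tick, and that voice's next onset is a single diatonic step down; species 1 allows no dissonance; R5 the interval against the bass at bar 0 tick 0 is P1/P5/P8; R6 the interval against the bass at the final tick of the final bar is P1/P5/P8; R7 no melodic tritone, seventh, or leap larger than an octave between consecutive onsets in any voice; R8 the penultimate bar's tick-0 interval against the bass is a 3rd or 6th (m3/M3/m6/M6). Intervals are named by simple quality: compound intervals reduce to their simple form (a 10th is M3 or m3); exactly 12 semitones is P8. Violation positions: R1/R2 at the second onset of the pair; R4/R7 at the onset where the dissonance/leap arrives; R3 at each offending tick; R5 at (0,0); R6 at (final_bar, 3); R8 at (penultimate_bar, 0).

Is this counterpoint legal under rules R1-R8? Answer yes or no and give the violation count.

No (8 violations)

bar 0: v0=F3 v1=F4 v2=C5 (P5)
bar 1: v0=A3 v1=C4 v2=G4 (m7)
bar 2: v0=G3 v1=D4 v2=B4 (M3)
bar 3: v0=A3 v1=C4 v2=E5 (P5)
bar 4: v0=B3 v1=D4 v2=D5 (m3)
bar 5: v0=C4 v1=E4 v2=D5 (M2)
bar 6: v0=E3 v1=C4 v2=G4 (m3)
bar 7: v0=F3 v1=F4 v2=C5 (P5)
  R1 @ bar1.0: F4/C5 P5 -> C4/G4 P5 similar
  R4 @ bar1.0: A3/G4 m7 untreated
  R2 @ bar3.0: G3/B4 M3 -> A3/E5 P5 similar
  R4 @ bar5.0: C4/D5 M2 untreated
  R2 @ bar6.0: E4/D5 m7 -> C4/G4 P5 similar
  R1 @ bar7.0: C4/G4 P5 -> F4/C5 P5 similar
  R2 @ bar7.0: E3/C4 m6 -> F3/F4 P8 similar
  R2 @ bar7.0: E3/G4 m3 -> F3/C5 P5 similar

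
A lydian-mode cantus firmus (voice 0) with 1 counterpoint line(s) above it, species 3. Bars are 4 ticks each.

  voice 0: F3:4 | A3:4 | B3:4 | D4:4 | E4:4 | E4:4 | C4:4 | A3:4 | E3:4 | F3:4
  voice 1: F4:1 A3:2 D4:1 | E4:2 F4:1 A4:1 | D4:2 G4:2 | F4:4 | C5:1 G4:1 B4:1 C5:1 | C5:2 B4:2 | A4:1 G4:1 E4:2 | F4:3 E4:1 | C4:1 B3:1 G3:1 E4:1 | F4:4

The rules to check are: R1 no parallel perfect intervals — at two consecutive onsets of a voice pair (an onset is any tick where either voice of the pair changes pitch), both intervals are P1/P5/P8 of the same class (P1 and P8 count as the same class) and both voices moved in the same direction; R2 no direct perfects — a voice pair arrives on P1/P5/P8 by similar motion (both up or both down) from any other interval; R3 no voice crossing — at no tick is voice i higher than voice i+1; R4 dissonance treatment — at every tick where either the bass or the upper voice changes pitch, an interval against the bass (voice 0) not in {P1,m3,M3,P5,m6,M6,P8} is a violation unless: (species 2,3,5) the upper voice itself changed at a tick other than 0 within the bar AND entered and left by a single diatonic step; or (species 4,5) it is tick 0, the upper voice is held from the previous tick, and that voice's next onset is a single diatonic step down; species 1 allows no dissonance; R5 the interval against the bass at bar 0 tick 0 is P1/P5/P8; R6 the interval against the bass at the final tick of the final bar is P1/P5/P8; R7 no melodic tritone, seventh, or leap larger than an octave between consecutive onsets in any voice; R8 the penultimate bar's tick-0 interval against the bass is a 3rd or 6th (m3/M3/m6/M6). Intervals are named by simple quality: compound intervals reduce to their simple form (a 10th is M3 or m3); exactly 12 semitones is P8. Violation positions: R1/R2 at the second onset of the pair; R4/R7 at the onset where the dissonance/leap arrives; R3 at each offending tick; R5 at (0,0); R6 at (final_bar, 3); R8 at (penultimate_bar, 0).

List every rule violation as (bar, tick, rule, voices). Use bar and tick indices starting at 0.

bar 0: v0=F3 v1=F4 downbeat P8
bar 1: v0=A3 v1=E4 downbeat P5
bar 2: v0=B3 v1=D4 downbeat m3
bar 3: v0=D4 v1=F4 downbeat m3
bar 4: v0=E4 v1=C5 downbeat m6
bar 5: v0=E4 v1=C5 downbeat m6
bar 6: v0=C4 v1=A4 downbeat M6
bar 7: v0=A3 v1=F4 downbeat m6
bar 8: v0=E3 v1=C4 downbeat m6
bar 9: v0=F3 v1=F4 downbeat P8
  -> R2 @ bar 1 tick 0 v(0, 1): F3/D4 M6 -> A3/E4 P5 similar
  -> R1 @ bar 9 tick 0 v(0, 1): E3/E4 P8 -> F3/F4 P8 similar

(1, 0, R2, (0, 1))
(9, 0, R1, (0, 1))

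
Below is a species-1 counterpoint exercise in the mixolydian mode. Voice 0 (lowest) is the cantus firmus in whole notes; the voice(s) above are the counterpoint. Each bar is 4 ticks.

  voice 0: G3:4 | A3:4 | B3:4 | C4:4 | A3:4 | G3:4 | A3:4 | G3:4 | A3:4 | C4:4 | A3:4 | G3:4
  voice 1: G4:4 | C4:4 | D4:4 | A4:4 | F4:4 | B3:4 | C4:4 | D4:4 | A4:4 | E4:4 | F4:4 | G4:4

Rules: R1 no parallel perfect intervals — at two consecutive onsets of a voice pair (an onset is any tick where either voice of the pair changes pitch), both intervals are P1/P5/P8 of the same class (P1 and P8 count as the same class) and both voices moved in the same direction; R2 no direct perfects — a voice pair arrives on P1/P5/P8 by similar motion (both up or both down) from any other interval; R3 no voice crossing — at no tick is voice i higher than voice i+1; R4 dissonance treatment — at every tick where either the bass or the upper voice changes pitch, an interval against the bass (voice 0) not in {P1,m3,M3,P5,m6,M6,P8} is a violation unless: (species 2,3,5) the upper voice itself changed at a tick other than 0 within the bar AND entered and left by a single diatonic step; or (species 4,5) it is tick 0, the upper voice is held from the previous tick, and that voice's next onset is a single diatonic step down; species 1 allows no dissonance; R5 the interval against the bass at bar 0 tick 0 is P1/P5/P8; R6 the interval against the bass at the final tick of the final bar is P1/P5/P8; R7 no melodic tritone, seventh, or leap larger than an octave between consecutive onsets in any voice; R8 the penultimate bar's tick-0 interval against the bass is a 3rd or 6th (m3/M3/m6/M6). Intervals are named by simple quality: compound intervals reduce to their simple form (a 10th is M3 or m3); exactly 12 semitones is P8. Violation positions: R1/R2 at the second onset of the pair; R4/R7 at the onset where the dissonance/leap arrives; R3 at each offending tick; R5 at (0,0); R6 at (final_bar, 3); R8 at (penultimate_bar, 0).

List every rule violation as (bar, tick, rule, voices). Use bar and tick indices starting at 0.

bar 0: v0=G3 v1=G4 downbeat P8
bar 1: v0=A3 v1=C4 downbeat m3
bar 2: v0=B3 v1=D4 downbeat m3
bar 3: v0=C4 v1=A4 downbeat M6
bar 4: v0=A3 v1=F4 downbeat m6
bar 5: v0=G3 v1=B3 downbeat M3
bar 6: v0=A3 v1=C4 downbeat m3
bar 7: v0=G3 v1=D4 downbeat P5
bar 8: v0=A3 v1=A4 downbeat P8
bar 9: v0=C4 v1=E4 downbeat M3
bar 10: v0=A3 v1=F4 downbeat m6
bar 11: v0=G3 v1=G4 downbeat P8
  -> R7 @ bar 5 tick 0 v(1,): F4->B3 leap 6st
  -> R2 @ bar 8 tick 0 v(0, 1): G3/D4 P5 -> A3/A4 P8 similar

(5, 0, R7, (1,))
(8, 0, R2, (0, 1))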